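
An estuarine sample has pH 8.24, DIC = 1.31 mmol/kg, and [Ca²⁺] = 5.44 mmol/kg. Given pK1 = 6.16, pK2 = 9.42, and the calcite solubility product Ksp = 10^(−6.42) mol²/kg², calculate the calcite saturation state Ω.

α₂ = 1 / (1 + [H⁺]/K2 + [H⁺]²/(K1K2)) = 1 / (1 + 10^+1.18 + 10^-0.90)
   = 1 / (1 + 15.136 + 0.12589) = 1/16.262 = 0.06149
[CO3²⁻] = α₂ × DIC = 0.06149 × 1.31 = 0.08056 mmol/kg
Ksp = 10^(−6.42) = 3.802×10^-7
Ω = [Ca²⁺][CO3²⁻]/Ksp = (5.44×10^-3)(8.056×10^-5) / 3.802×10^-7 = 1.15

Ω = 1.15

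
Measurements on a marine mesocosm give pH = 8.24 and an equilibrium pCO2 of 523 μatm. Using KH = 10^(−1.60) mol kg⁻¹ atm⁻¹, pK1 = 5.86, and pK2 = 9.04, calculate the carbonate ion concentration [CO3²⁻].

[CO3²⁻] = 0.499 mmol/kg

[CO2*] = KH · pCO2 = 10^(−1.60) × 523×10^-6 = 1.314×10^-5 mol/kg
α₀ = 1/(1 + K1/[H⁺] + K1K2/[H⁺]²) = 1/(1 + 10^+2.38 + 10^+1.58) = 0.003585
DIC = [CO2*]/α₀ = 1.314×10^-5 / 0.003585 = 3.664 mmol/kg
[CO3²⁻] = α₂·DIC; α₂ = 0.1363, so [CO3²⁻] = 0.1363 × 3.664 = 0.499 mmol/kg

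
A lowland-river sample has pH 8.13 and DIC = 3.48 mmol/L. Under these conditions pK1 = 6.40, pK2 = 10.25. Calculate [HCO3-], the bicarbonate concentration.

α₁ = 1 / (1 + [H⁺]/K1 + K2/[H⁺]) = 1 / (1 + 10^-1.73 + 10^-2.12)
   = 1 / (1 + 0.018621 + 0.0075858) = 1/1.0262 = 0.9745
[HCO3⁻] = α₁ × DIC = 0.9745 × 3.48 = 3.39 mmol/L

[HCO3⁻] = 3.39 mmol/L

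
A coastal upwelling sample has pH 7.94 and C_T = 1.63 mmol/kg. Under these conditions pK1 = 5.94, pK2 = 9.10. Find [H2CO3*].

α₀ = 1 / (1 + K1/[H⁺] + K1K2/[H⁺]²) = 1 / (1 + 10^+2.00 + 10^+0.84)
   = 1 / (1 + 100.00 + 6.9183) = 1/107.92 = 0.009266
[CO2*] = α₀ × DIC = 0.009266 × 1.63 = 0.0151 mmol/kg = 15.1 μmol/kg

[CO2*] = 15.1 μmol/kg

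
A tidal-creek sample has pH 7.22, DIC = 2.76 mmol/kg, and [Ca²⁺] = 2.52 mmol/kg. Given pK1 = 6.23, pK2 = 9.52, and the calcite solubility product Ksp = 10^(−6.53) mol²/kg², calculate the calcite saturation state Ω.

Ω = 0.107

α₂ = 1 / (1 + [H⁺]/K2 + [H⁺]²/(K1K2)) = 1 / (1 + 10^+2.30 + 10^+1.31)
   = 1 / (1 + 199.53 + 20.417) = 1/220.94 = 0.004526
[CO3²⁻] = α₂ × DIC = 0.004526 × 2.76 = 0.01249 mmol/kg = 12.49 μmol/kg
Ksp = 10^(−6.53) = 2.951×10^-7
Ω = [Ca²⁺][CO3²⁻]/Ksp = (2.52×10^-3)(1.249×10^-5) / 2.951×10^-7 = 0.107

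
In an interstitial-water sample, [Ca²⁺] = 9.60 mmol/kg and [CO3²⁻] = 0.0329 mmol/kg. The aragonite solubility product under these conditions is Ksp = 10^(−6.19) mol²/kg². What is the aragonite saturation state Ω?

Ω = 0.489

Ksp = 10^(−6.19) = 6.457×10^-7
Ω = [Ca²⁺][CO3²⁻]/Ksp = (9.60×10^-3)(0.0329×10^-3) / 6.457×10^-7 = 0.489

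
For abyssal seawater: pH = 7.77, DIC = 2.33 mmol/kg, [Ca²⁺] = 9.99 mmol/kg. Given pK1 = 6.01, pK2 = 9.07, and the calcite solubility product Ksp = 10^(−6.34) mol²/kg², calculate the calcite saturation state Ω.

Ω = 2.39

α₂ = 1 / (1 + [H⁺]/K2 + [H⁺]²/(K1K2)) = 1 / (1 + 10^+1.30 + 10^-0.46)
   = 1 / (1 + 19.953 + 0.34674) = 1/21.299 = 0.04695
[CO3²⁻] = α₂ × DIC = 0.04695 × 2.33 = 0.1094 mmol/kg
Ksp = 10^(−6.34) = 4.571×10^-7
Ω = [Ca²⁺][CO3²⁻]/Ksp = (9.99×10^-3)(1.094×10^-4) / 4.571×10^-7 = 2.39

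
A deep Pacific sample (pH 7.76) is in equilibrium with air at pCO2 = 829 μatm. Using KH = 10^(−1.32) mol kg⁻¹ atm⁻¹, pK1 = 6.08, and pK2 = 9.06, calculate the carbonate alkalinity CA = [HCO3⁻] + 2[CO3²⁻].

[CO2*] = KH · pCO2 = 10^(−1.32) × 829×10^-6 = 3.968×10^-5 mol/kg
α₀ = 1/(1 + K1/[H⁺] + K1K2/[H⁺]²) = 1/(1 + 10^+1.68 + 10^+0.38) = 0.01951
DIC = [CO2*]/α₀ = 3.968×10^-5 / 0.01951 = 2.034 mmol/kg
CA = (α₁ + 2α₂)·DIC = (0.9337 + 2×0.04680) × 2.034 = 2.09 mmol/kg

CA = 2.09 mmol/kg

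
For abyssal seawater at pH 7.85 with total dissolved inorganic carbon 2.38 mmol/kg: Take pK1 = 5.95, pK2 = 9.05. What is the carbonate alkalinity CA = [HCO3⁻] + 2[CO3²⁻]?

CA = 2.49 mmol/kg

CA = [HCO3⁻] + 2[CO3²⁻] = (α₁ + 2α₂)·DIC
At pH 7.85: [H⁺]/K1 = 10^-1.90 = 0.012589, K2/[H⁺] = 10^-1.20 = 0.063096
α₁ = 1/(1 + 0.012589 + 0.063096) = 1/1.0757 = 0.9296; α₂ = α₁·K2/[H⁺] = 0.05866
α₁ + 2α₂ = 1.0470
CA = 1.0470 × 2.38 = 2.49 mmol/kg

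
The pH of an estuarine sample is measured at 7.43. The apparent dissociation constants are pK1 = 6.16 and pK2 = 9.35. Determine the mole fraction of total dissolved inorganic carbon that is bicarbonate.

α₁ = 0.938

α₁ = 1 / (1 + [H⁺]/K1 + K2/[H⁺]) = 1 / (1 + 10^-1.27 + 10^-1.92)
   = 1 / (1 + 0.053703 + 0.012023) = 1/1.0657 = 0.9383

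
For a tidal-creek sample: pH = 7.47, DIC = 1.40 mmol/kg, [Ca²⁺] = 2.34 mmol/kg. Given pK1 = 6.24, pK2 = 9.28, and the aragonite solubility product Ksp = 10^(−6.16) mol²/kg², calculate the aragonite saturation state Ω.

α₂ = 1 / (1 + [H⁺]/K2 + [H⁺]²/(K1K2)) = 1 / (1 + 10^+1.81 + 10^+0.58)
   = 1 / (1 + 64.565 + 3.8019) = 1/69.367 = 0.01442
[CO3²⁻] = α₂ × DIC = 0.01442 × 1.40 = 0.02018 mmol/kg
Ksp = 10^(−6.16) = 6.918×10^-7
Ω = [Ca²⁺][CO3²⁻]/Ksp = (2.34×10^-3)(2.018×10^-5) / 6.918×10^-7 = 0.0683

Ω = 0.0683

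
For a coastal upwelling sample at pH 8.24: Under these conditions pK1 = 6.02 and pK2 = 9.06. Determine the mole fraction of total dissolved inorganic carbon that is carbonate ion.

α₂ = 0.131

α₂ = 1 / (1 + [H⁺]/K2 + [H⁺]²/(K1K2)) = 1 / (1 + 10^+0.82 + 10^-1.40)
   = 1 / (1 + 6.6069 + 0.039811) = 1/7.6467 = 0.1308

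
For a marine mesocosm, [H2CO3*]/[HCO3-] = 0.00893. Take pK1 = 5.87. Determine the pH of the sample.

pH = 7.92

From K1 = [H⁺][HCO3-]/[H2CO3*]:  pH = pK1 − log₁₀([H2CO3*]/[HCO3-])
log₁₀(0.00893) = -2.049
pH = 5.87 − (-2.049) = 7.92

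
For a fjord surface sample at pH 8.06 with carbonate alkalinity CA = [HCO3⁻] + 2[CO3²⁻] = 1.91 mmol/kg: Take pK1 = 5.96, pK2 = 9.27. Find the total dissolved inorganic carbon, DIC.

DIC = 1.82 mmol/kg

CA = [HCO3⁻] + 2[CO3²⁻] = (α₁ + 2α₂)·DIC
At pH 8.06: [H⁺]/K1 = 10^-2.10 = 0.0079433, K2/[H⁺] = 10^-1.21 = 0.061660
α₁ = 1/(1 + 0.0079433 + 0.061660) = 1/1.0696 = 0.9349; α₂ = α₁·K2/[H⁺] = 0.05765
α₁ + 2α₂ = 1.0502
DIC = CA / (α₁ + 2α₂) = 1.91 / 1.0502 = 1.82 mmol/kg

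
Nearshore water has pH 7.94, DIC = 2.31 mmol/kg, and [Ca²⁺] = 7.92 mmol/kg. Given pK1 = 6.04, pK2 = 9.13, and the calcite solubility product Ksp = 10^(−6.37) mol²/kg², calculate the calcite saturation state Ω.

Ω = 2.57

α₂ = 1 / (1 + [H⁺]/K2 + [H⁺]²/(K1K2)) = 1 / (1 + 10^+1.19 + 10^-0.71)
   = 1 / (1 + 15.488 + 0.19498) = 1/16.683 = 0.05994
[CO3²⁻] = α₂ × DIC = 0.05994 × 2.31 = 0.1385 mmol/kg
Ksp = 10^(−6.37) = 4.266×10^-7
Ω = [Ca²⁺][CO3²⁻]/Ksp = (7.92×10^-3)(1.385×10^-4) / 4.266×10^-7 = 2.57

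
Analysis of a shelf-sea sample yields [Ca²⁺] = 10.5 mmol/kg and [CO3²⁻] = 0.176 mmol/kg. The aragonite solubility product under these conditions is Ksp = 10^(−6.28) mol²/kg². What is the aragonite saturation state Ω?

Ksp = 10^(−6.28) = 5.248×10^-7
Ω = [Ca²⁺][CO3²⁻]/Ksp = (10.5×10^-3)(0.176×10^-3) / 5.248×10^-7 = 3.52

Ω = 3.52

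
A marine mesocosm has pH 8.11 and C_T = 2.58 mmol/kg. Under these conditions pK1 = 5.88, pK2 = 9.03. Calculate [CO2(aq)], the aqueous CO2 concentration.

[CO2*] = 13.5 μmol/kg

α₀ = 1 / (1 + K1/[H⁺] + K1K2/[H⁺]²) = 1 / (1 + 10^+2.23 + 10^+1.31)
   = 1 / (1 + 169.82 + 20.417) = 1/191.24 = 0.005229
[CO2*] = α₀ × DIC = 0.005229 × 2.58 = 0.0135 mmol/kg = 13.5 μmol/kg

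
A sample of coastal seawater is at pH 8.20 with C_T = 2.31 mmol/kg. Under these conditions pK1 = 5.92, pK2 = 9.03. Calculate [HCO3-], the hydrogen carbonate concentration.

[HCO3⁻] = 2.00 mmol/kg

α₁ = 1 / (1 + [H⁺]/K1 + K2/[H⁺]) = 1 / (1 + 10^-2.28 + 10^-0.83)
   = 1 / (1 + 0.0052481 + 0.14791) = 1/1.1532 = 0.8672
[HCO3⁻] = α₁ × DIC = 0.8672 × 2.31 = 2.00 mmol/kg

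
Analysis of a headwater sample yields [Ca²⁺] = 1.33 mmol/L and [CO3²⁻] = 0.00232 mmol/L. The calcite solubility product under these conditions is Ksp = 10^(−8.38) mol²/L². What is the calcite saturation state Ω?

Ω = 0.740

Ksp = 10^(−8.38) = 4.169×10^-9
Ω = [Ca²⁺][CO3²⁻]/Ksp = (1.33×10^-3)(0.00232×10^-3) / 4.169×10^-9 = 0.740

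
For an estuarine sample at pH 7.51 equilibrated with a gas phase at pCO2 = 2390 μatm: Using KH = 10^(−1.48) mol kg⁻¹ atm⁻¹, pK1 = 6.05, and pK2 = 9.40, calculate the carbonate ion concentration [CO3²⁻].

[CO3²⁻] = 0.0294 mmol/kg

[CO2*] = KH · pCO2 = 10^(−1.48) × 2390×10^-6 = 7.914×10^-5 mol/kg
α₀ = 1/(1 + K1/[H⁺] + K1K2/[H⁺]²) = 1/(1 + 10^+1.46 + 10^-0.43) = 0.03310
DIC = [CO2*]/α₀ = 7.914×10^-5 / 0.03310 = 2.391 mmol/kg
[CO3²⁻] = α₂·DIC; α₂ = 0.01230, so [CO3²⁻] = 0.01230 × 2.391 = 0.0294 mmol/kg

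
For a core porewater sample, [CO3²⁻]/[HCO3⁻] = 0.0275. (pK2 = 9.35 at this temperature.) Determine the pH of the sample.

pH = 7.79

From K2 = [H⁺][CO3²⁻]/[HCO3⁻]:  pH = pK2 + log₁₀([CO3²⁻]/[HCO3⁻])
log₁₀(0.0275) = -1.561
pH = 9.35 + (-1.561) = 7.79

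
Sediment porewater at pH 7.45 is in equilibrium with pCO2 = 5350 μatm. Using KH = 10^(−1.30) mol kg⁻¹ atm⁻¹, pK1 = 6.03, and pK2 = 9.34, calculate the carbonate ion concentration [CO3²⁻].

[CO3²⁻] = 0.0909 mmol/kg

[CO2*] = KH · pCO2 = 10^(−1.30) × 5350×10^-6 = 2.681×10^-4 mol/kg
α₀ = 1/(1 + K1/[H⁺] + K1K2/[H⁺]²) = 1/(1 + 10^+1.42 + 10^-0.47) = 0.03618
DIC = [CO2*]/α₀ = 2.681×10^-4 / 0.03618 = 7.412 mmol/kg
[CO3²⁻] = α₂·DIC; α₂ = 0.01226, so [CO3²⁻] = 0.01226 × 7.412 = 0.0909 mmol/kg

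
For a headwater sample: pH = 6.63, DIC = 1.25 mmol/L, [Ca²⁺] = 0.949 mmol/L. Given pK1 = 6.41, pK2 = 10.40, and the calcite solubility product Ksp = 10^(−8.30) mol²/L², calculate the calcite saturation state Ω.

Ω = 0.0251

α₂ = 1 / (1 + [H⁺]/K2 + [H⁺]²/(K1K2)) = 1 / (1 + 10^+3.77 + 10^+3.55)
   = 1 / (1 + 5888.4 + 3548.1) = 1/9437.6 = 0.0001060
[CO3²⁻] = α₂ × DIC = 0.0001060 × 1.25 = 0.0001324 mmol/L = 0.1324 μmol/L
Ksp = 10^(−8.30) = 5.012×10^-9
Ω = [Ca²⁺][CO3²⁻]/Ksp = (0.949×10^-3)(1.324×10^-7) / 5.012×10^-9 = 0.0251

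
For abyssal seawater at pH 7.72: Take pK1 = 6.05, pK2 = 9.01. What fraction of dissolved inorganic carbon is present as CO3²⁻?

α₂ = 0.0478

α₂ = 1 / (1 + [H⁺]/K2 + [H⁺]²/(K1K2)) = 1 / (1 + 10^+1.29 + 10^-0.38)
   = 1 / (1 + 19.498 + 0.41687) = 1/20.915 = 0.04781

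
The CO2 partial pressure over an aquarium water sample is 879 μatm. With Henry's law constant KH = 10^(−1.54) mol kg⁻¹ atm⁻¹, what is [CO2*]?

KH = 10^(−1.54) = 2.884×10^-2 mol kg⁻¹ atm⁻¹
[CO2*] = KH · pCO2 = 2.884×10^-2 × 879×10^-6 atm = 2.54×10^-5 mol/kg

[CO2*] = 25.4 μmol/kg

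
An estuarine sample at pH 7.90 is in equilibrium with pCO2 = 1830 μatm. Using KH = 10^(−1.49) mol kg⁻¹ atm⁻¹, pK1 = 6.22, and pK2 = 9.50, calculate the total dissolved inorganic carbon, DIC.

DIC = 2.96 mmol/kg

[CO2*] = KH · pCO2 = 10^(−1.49) × 1830×10^-6 = 5.922×10^-5 mol/kg
α₀ = 1/(1 + K1/[H⁺] + K1K2/[H⁺]²) = 1/(1 + 10^+1.68 + 10^+0.08) = 0.01997
DIC = [CO2*]/α₀ = 5.922×10^-5 / 0.01997 = 2.96 mmol/kg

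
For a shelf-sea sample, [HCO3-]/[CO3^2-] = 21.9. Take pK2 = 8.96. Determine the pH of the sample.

From K2 = [H⁺][CO3^2-]/[HCO3-]:  pH = pK2 − log₁₀([HCO3-]/[CO3^2-])
log₁₀(21.9) = +1.340
pH = 8.96 − (+1.340) = 7.62

pH = 7.62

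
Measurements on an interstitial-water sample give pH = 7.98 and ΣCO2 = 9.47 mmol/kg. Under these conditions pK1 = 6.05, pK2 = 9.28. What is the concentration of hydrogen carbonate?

α₁ = 1 / (1 + [H⁺]/K1 + K2/[H⁺]) = 1 / (1 + 10^-1.93 + 10^-1.30)
   = 1 / (1 + 0.011749 + 0.050119) = 1/1.0619 = 0.9417
[HCO3⁻] = α₁ × DIC = 0.9417 × 9.47 = 8.92 mmol/kg

[HCO3⁻] = 8.92 mmol/kg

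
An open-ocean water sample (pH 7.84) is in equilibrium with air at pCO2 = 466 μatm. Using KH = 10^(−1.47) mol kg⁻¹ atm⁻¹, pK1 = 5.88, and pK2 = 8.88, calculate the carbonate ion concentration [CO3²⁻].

[CO3²⁻] = 0.131 mmol/kg

[CO2*] = KH · pCO2 = 10^(−1.47) × 466×10^-6 = 1.579×10^-5 mol/kg
α₀ = 1/(1 + K1/[H⁺] + K1K2/[H⁺]²) = 1/(1 + 10^+1.96 + 10^+0.92) = 0.009948
DIC = [CO2*]/α₀ = 1.579×10^-5 / 0.009948 = 1.587 mmol/kg
[CO3²⁻] = α₂·DIC; α₂ = 0.08275, so [CO3²⁻] = 0.08275 × 1.587 = 0.131 mmol/kg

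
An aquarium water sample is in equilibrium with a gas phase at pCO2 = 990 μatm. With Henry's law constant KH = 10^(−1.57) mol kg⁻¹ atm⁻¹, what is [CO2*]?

[CO2*] = 26.6 μmol/kg

KH = 10^(−1.57) = 2.692×10^-2 mol kg⁻¹ atm⁻¹
[CO2*] = KH · pCO2 = 2.692×10^-2 × 990×10^-6 atm = 2.66×10^-5 mol/kg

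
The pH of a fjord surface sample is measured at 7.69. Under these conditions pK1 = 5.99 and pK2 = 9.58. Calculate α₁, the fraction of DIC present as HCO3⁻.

α₁ = 0.968

α₁ = 1 / (1 + [H⁺]/K1 + K2/[H⁺]) = 1 / (1 + 10^-1.70 + 10^-1.89)
   = 1 / (1 + 0.019953 + 0.012882) = 1/1.0328 = 0.9682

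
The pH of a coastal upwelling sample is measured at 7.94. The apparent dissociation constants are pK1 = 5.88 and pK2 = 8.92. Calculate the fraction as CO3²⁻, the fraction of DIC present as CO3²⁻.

α₂ = 1 / (1 + [H⁺]/K2 + [H⁺]²/(K1K2)) = 1 / (1 + 10^+0.98 + 10^-1.08)
   = 1 / (1 + 9.5499 + 0.083176) = 1/10.633 = 0.09405

α₂ = 0.0940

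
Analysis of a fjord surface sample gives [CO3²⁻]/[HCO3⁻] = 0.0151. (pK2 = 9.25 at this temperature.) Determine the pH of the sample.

pH = 7.43

From K2 = [H⁺][CO3²⁻]/[HCO3⁻]:  pH = pK2 + log₁₀([CO3²⁻]/[HCO3⁻])
log₁₀(0.0151) = -1.821
pH = 9.25 + (-1.821) = 7.43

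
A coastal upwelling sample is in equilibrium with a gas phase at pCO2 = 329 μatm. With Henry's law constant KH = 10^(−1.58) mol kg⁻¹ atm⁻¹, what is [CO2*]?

[CO2*] = 8.65 μmol/kg

KH = 10^(−1.58) = 2.630×10^-2 mol kg⁻¹ atm⁻¹
[CO2*] = KH · pCO2 = 2.630×10^-2 × 329×10^-6 atm = 8.65×10^-6 mol/kg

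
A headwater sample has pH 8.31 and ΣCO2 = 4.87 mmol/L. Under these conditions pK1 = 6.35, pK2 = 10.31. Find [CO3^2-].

α₂ = 1 / (1 + [H⁺]/K2 + [H⁺]²/(K1K2)) = 1 / (1 + 10^+2.00 + 10^+0.04)
   = 1 / (1 + 100.00 + 1.0965) = 1/102.10 = 0.009795
[CO3²⁻] = α₂ × DIC = 0.009795 × 4.87 = 0.0477 mmol/L

[CO3²⁻] = 0.0477 mmol/L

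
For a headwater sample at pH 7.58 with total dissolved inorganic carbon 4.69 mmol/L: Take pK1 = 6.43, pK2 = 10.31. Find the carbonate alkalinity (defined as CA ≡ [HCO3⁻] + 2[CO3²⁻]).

CA = [HCO3⁻] + 2[CO3²⁻] = (α₁ + 2α₂)·DIC
At pH 7.58: [H⁺]/K1 = 10^-1.15 = 0.070795, K2/[H⁺] = 10^-2.73 = 0.0018621
α₁ = 1/(1 + 0.070795 + 0.0018621) = 1/1.0727 = 0.9323; α₂ = α₁·K2/[H⁺] = 0.001736
α₁ + 2α₂ = 0.9357
CA = 0.9357 × 4.69 = 4.39 mmol/L

CA = 4.39 mmol/L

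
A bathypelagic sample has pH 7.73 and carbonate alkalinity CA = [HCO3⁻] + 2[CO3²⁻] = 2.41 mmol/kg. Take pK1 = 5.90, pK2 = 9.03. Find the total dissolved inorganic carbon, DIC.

CA = [HCO3⁻] + 2[CO3²⁻] = (α₁ + 2α₂)·DIC
At pH 7.73: [H⁺]/K1 = 10^-1.83 = 0.014791, K2/[H⁺] = 10^-1.30 = 0.050119
α₁ = 1/(1 + 0.014791 + 0.050119) = 1/1.0649 = 0.9390; α₂ = α₁·K2/[H⁺] = 0.04706
α₁ + 2α₂ = 1.0332
DIC = CA / (α₁ + 2α₂) = 2.41 / 1.0332 = 2.33 mmol/kg

DIC = 2.33 mmol/kg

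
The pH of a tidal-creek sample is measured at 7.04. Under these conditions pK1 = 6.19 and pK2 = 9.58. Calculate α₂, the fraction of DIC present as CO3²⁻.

α₂ = 1 / (1 + [H⁺]/K2 + [H⁺]²/(K1K2)) = 1 / (1 + 10^+2.54 + 10^+1.69)
   = 1 / (1 + 346.74 + 48.978) = 1/396.71 = 0.002521

α₂ = 0.00252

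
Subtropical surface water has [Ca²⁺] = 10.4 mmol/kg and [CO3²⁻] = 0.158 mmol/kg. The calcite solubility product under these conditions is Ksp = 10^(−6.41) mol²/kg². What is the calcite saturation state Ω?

Ksp = 10^(−6.41) = 3.890×10^-7
Ω = [Ca²⁺][CO3²⁻]/Ksp = (10.4×10^-3)(0.158×10^-3) / 3.890×10^-7 = 4.22

Ω = 4.22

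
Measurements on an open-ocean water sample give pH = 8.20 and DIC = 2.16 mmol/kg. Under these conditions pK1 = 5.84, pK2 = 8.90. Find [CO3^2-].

α₂ = 1 / (1 + [H⁺]/K2 + [H⁺]²/(K1K2)) = 1 / (1 + 10^+0.70 + 10^-1.66)
   = 1 / (1 + 5.0119 + 0.021878) = 1/6.0337 = 0.1657
[CO3²⁻] = α₂ × DIC = 0.1657 × 2.16 = 0.358 mmol/kg

[CO3²⁻] = 0.358 mmol/kg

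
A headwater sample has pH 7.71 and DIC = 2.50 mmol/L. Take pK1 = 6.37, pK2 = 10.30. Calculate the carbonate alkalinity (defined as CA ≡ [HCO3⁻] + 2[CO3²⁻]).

CA = [HCO3⁻] + 2[CO3²⁻] = (α₁ + 2α₂)·DIC
At pH 7.71: [H⁺]/K1 = 10^-1.34 = 0.045709, K2/[H⁺] = 10^-2.59 = 0.0025704
α₁ = 1/(1 + 0.045709 + 0.0025704) = 1/1.0483 = 0.9539; α₂ = α₁·K2/[H⁺] = 0.002452
α₁ + 2α₂ = 0.9588
CA = 0.9588 × 2.50 = 2.40 mmol/L

CA = 2.40 mmol/L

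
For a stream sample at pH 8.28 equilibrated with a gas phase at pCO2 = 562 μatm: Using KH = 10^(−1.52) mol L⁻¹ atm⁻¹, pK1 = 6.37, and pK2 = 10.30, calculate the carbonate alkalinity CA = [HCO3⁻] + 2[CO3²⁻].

CA = 1.41 mmol/L

[CO2*] = KH · pCO2 = 10^(−1.52) × 562×10^-6 = 1.697×10^-5 mol/L
α₀ = 1/(1 + K1/[H⁺] + K1K2/[H⁺]²) = 1/(1 + 10^+1.91 + 10^-0.11) = 0.01204
DIC = [CO2*]/α₀ = 1.697×10^-5 / 0.01204 = 1.410 mmol/L
CA = (α₁ + 2α₂)·DIC = (0.9786 + 2×0.009346) × 1.410 = 1.41 mmol/L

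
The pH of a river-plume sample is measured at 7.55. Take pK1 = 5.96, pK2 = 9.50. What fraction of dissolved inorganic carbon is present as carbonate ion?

α₂ = 0.0108

α₂ = 1 / (1 + [H⁺]/K2 + [H⁺]²/(K1K2)) = 1 / (1 + 10^+1.95 + 10^+0.36)
   = 1 / (1 + 89.125 + 2.2909) = 1/92.416 = 0.01082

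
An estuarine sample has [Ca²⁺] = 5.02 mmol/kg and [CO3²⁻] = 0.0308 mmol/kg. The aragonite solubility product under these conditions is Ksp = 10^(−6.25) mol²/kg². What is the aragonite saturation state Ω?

Ksp = 10^(−6.25) = 5.623×10^-7
Ω = [Ca²⁺][CO3²⁻]/Ksp = (5.02×10^-3)(0.0308×10^-3) / 5.623×10^-7 = 0.275

Ω = 0.275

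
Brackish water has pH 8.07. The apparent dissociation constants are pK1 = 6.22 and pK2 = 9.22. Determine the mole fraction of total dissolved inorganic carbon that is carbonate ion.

α₂ = 0.0653

α₂ = 1 / (1 + [H⁺]/K2 + [H⁺]²/(K1K2)) = 1 / (1 + 10^+1.15 + 10^-0.70)
   = 1 / (1 + 14.125 + 0.19953) = 1/15.325 = 0.06525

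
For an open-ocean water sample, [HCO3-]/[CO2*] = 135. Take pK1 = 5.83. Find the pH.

pH = 7.96

From K1 = [H⁺][HCO3-]/[CO2*]:  pH = pK1 + log₁₀([HCO3-]/[CO2*])
log₁₀(135) = +2.130
pH = 5.83 + (+2.130) = 7.96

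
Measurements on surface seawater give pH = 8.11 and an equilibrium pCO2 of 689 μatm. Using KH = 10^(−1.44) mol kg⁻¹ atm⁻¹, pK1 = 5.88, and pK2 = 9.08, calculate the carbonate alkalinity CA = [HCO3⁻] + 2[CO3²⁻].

[CO2*] = KH · pCO2 = 10^(−1.44) × 689×10^-6 = 2.502×10^-5 mol/kg
α₀ = 1/(1 + K1/[H⁺] + K1K2/[H⁺]²) = 1/(1 + 10^+2.23 + 10^+1.26) = 0.005290
DIC = [CO2*]/α₀ = 2.502×10^-5 / 0.005290 = 4.729 mmol/kg
CA = (α₁ + 2α₂)·DIC = (0.8984 + 2×0.09627) × 4.729 = 5.16 mmol/kg

CA = 5.16 mmol/kg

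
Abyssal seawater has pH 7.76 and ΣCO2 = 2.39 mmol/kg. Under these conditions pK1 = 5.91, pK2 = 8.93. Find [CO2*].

[CO2*] = 0.0312 mmol/kg

α₀ = 1 / (1 + K1/[H⁺] + K1K2/[H⁺]²) = 1 / (1 + 10^+1.85 + 10^+0.68)
   = 1 / (1 + 70.795 + 4.7863) = 1/76.581 = 0.01306
[CO2*] = α₀ × DIC = 0.01306 × 2.39 = 0.0312 mmol/kg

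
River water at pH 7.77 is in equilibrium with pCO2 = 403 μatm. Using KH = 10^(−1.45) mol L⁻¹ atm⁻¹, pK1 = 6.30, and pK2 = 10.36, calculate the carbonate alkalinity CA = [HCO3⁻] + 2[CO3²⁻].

[CO2*] = KH · pCO2 = 10^(−1.45) × 403×10^-6 = 1.430×10^-5 mol/L
α₀ = 1/(1 + K1/[H⁺] + K1K2/[H⁺]²) = 1/(1 + 10^+1.47 + 10^-1.12) = 0.03269
DIC = [CO2*]/α₀ = 1.430×10^-5 / 0.03269 = 0.4374 mmol/L
CA = (α₁ + 2α₂)·DIC = (0.9648 + 2×0.002480) × 0.4374 = 0.424 mmol/L

CA = 0.424 mmol/L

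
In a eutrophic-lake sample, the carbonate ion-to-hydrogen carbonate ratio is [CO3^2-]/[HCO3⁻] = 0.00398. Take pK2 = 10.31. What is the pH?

From K2 = [H⁺][CO3^2-]/[HCO3⁻]:  pH = pK2 + log₁₀([CO3^2-]/[HCO3⁻])
log₁₀(0.00398) = -2.400
pH = 10.31 + (-2.400) = 7.91

pH = 7.91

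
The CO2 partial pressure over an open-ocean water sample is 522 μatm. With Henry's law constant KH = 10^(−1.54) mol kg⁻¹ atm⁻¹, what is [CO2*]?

KH = 10^(−1.54) = 2.884×10^-2 mol kg⁻¹ atm⁻¹
[CO2*] = KH · pCO2 = 2.884×10^-2 × 522×10^-6 atm = 1.51×10^-5 mol/kg

[CO2*] = 15.1 μmol/kg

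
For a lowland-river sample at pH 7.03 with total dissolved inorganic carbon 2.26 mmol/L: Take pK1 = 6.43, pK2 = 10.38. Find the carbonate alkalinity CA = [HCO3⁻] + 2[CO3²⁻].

CA = 1.81 mmol/L

CA = [HCO3⁻] + 2[CO3²⁻] = (α₁ + 2α₂)·DIC
At pH 7.03: [H⁺]/K1 = 10^-0.60 = 0.25119, K2/[H⁺] = 10^-3.35 = 0.00044668
α₁ = 1/(1 + 0.25119 + 0.00044668) = 1/1.2516 = 0.7990; α₂ = α₁·K2/[H⁺] = 0.0003569
α₁ + 2α₂ = 0.7997
CA = 0.7997 × 2.26 = 1.81 mmol/L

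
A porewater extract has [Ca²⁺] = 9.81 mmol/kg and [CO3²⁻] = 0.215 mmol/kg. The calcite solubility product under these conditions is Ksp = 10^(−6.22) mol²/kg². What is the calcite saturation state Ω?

Ksp = 10^(−6.22) = 6.026×10^-7
Ω = [Ca²⁺][CO3²⁻]/Ksp = (9.81×10^-3)(0.215×10^-3) / 6.026×10^-7 = 3.50

Ω = 3.50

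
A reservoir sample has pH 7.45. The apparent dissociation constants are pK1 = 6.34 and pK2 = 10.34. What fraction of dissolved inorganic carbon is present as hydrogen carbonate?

α₁ = 1 / (1 + [H⁺]/K1 + K2/[H⁺]) = 1 / (1 + 10^-1.11 + 10^-2.89)
   = 1 / (1 + 0.077625 + 0.0012882) = 1/1.0789 = 0.9269

α₁ = 0.927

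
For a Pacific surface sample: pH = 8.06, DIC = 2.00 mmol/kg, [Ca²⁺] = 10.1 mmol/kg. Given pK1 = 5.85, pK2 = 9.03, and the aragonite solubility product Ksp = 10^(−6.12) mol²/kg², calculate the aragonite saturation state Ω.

Ω = 2.56

α₂ = 1 / (1 + [H⁺]/K2 + [H⁺]²/(K1K2)) = 1 / (1 + 10^+0.97 + 10^-1.24)
   = 1 / (1 + 9.3325 + 0.057544) = 1/10.390 = 0.09625
[CO3²⁻] = α₂ × DIC = 0.09625 × 2.00 = 0.1925 mmol/kg
Ksp = 10^(−6.12) = 7.586×10^-7
Ω = [Ca²⁺][CO3²⁻]/Ksp = (10.1×10^-3)(1.925×10^-4) / 7.586×10^-7 = 2.56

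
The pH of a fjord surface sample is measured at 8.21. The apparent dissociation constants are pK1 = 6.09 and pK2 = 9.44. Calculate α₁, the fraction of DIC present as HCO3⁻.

α₁ = 1 / (1 + [H⁺]/K1 + K2/[H⁺]) = 1 / (1 + 10^-2.12 + 10^-1.23)
   = 1 / (1 + 0.0075858 + 0.058884) = 1/1.0665 = 0.9377

α₁ = 0.938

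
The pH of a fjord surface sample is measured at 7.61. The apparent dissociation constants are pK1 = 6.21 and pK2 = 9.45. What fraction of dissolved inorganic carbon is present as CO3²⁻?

α₂ = 1 / (1 + [H⁺]/K2 + [H⁺]²/(K1K2)) = 1 / (1 + 10^+1.84 + 10^+0.44)
   = 1 / (1 + 69.183 + 2.7542) = 1/72.937 = 0.01371

α₂ = 0.0137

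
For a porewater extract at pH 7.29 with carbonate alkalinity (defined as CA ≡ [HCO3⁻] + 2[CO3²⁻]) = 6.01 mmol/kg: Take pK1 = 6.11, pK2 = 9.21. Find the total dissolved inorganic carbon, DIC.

DIC = 6.33 mmol/kg

CA = [HCO3⁻] + 2[CO3²⁻] = (α₁ + 2α₂)·DIC
At pH 7.29: [H⁺]/K1 = 10^-1.18 = 0.066069, K2/[H⁺] = 10^-1.92 = 0.012023
α₁ = 1/(1 + 0.066069 + 0.012023) = 1/1.0781 = 0.9276; α₂ = α₁·K2/[H⁺] = 0.01115
α₁ + 2α₂ = 0.9499
DIC = CA / (α₁ + 2α₂) = 6.01 / 0.9499 = 6.33 mmol/kg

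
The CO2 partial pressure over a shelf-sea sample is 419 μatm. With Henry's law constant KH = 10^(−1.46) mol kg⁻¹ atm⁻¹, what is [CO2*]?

KH = 10^(−1.46) = 3.467×10^-2 mol kg⁻¹ atm⁻¹
[CO2*] = KH · pCO2 = 3.467×10^-2 × 419×10^-6 atm = 1.45×10^-5 mol/kg

[CO2*] = 14.5 μmol/kg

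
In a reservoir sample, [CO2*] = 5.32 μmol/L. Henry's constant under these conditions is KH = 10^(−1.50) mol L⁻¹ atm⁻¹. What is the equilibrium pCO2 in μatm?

KH = 10^(−1.50) = 3.162×10^-2 mol L⁻¹ atm⁻¹
pCO2 = [CO2*]/KH = 5.32×10^-6 / 3.162×10^-2 = 1.68×10^-4 atm = 168 μatm

pCO2 = 168 μatm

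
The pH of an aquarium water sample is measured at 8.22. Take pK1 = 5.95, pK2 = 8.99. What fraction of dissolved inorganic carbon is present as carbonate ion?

α₂ = 1 / (1 + [H⁺]/K2 + [H⁺]²/(K1K2)) = 1 / (1 + 10^+0.77 + 10^-1.50)
   = 1 / (1 + 5.8884 + 0.031623) = 1/6.9201 = 0.1445

α₂ = 0.145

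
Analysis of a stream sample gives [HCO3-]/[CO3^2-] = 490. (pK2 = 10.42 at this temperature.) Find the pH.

pH = 7.73

From K2 = [H⁺][CO3^2-]/[HCO3-]:  pH = pK2 − log₁₀([HCO3-]/[CO3^2-])
log₁₀(490) = +2.690
pH = 10.42 − (+2.690) = 7.73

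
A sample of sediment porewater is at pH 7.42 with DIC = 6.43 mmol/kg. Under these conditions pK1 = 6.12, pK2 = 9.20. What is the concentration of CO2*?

[CO2*] = 0.302 mmol/kg

α₀ = 1 / (1 + K1/[H⁺] + K1K2/[H⁺]²) = 1 / (1 + 10^+1.30 + 10^-0.48)
   = 1 / (1 + 19.953 + 0.33113) = 1/21.284 = 0.04698
[CO2*] = α₀ × DIC = 0.04698 × 6.43 = 0.302 mmol/kg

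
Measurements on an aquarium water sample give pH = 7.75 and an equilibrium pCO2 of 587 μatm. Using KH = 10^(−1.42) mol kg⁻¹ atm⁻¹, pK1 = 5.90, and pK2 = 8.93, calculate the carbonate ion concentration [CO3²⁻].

[CO2*] = KH · pCO2 = 10^(−1.42) × 587×10^-6 = 2.232×10^-5 mol/kg
α₀ = 1/(1 + K1/[H⁺] + K1K2/[H⁺]²) = 1/(1 + 10^+1.85 + 10^+0.67) = 0.01308
DIC = [CO2*]/α₀ = 2.232×10^-5 / 0.01308 = 1.707 mmol/kg
[CO3²⁻] = α₂·DIC; α₂ = 0.06116, so [CO3²⁻] = 0.06116 × 1.707 = 0.104 mmol/kg

[CO3²⁻] = 0.104 mmol/kg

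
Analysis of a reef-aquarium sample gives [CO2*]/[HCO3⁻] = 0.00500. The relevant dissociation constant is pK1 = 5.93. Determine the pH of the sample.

From K1 = [H⁺][HCO3⁻]/[CO2*]:  pH = pK1 − log₁₀([CO2*]/[HCO3⁻])
log₁₀(0.00500) = -2.301
pH = 5.93 − (-2.301) = 8.23

pH = 8.23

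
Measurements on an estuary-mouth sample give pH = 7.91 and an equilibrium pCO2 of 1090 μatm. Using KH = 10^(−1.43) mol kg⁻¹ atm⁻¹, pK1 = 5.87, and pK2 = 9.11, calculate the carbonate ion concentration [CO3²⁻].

[CO3²⁻] = 0.280 mmol/kg

[CO2*] = KH · pCO2 = 10^(−1.43) × 1090×10^-6 = 4.050×10^-5 mol/kg
α₀ = 1/(1 + K1/[H⁺] + K1K2/[H⁺]²) = 1/(1 + 10^+2.04 + 10^+0.84) = 0.008506
DIC = [CO2*]/α₀ = 4.050×10^-5 / 0.008506 = 4.761 mmol/kg
[CO3²⁻] = α₂·DIC; α₂ = 0.05885, so [CO3²⁻] = 0.05885 × 4.761 = 0.280 mmol/kg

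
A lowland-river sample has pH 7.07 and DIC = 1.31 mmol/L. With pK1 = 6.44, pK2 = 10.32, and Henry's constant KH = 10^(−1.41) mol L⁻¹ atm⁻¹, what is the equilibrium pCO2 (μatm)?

pCO2 = 6390 μatm

α₀ = 1 / (1 + K1/[H⁺] + K1K2/[H⁺]²) = 1 / (1 + 10^+0.63 + 10^-2.62)
   = 1 / (1 + 4.2658 + 0.0023988) = 1/5.2682 = 0.1898
[CO2*] = α₀ × DIC = 0.1898 × 1.31 = 0.2487 mmol/L
pCO2 = [CO2*]/KH = 2.487×10^-4 / 3.890×10^-2 = 6390 μatm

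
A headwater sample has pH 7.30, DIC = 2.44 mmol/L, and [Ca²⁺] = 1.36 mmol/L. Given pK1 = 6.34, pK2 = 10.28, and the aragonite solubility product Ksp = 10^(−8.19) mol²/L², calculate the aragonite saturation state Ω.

α₂ = 1 / (1 + [H⁺]/K2 + [H⁺]²/(K1K2)) = 1 / (1 + 10^+2.98 + 10^+2.02)
   = 1 / (1 + 954.99 + 104.71) = 1/1060.7 = 0.0009428
[CO3²⁻] = α₂ × DIC = 0.0009428 × 2.44 = 0.002300 mmol/L = 2.300 μmol/L
Ksp = 10^(−8.19) = 6.457×10^-9
Ω = [Ca²⁺][CO3²⁻]/Ksp = (1.36×10^-3)(2.300×10^-6) / 6.457×10^-9 = 0.485

Ω = 0.485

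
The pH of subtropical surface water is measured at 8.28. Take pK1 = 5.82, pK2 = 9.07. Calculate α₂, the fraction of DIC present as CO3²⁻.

α₂ = 0.139

α₂ = 1 / (1 + [H⁺]/K2 + [H⁺]²/(K1K2)) = 1 / (1 + 10^+0.79 + 10^-1.67)
   = 1 / (1 + 6.1660 + 0.021380) = 1/7.1873 = 0.1391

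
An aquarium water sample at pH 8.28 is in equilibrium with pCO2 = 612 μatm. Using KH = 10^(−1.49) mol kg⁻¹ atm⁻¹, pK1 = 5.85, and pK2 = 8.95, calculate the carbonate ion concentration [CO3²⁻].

[CO2*] = KH · pCO2 = 10^(−1.49) × 612×10^-6 = 1.980×10^-5 mol/kg
α₀ = 1/(1 + K1/[H⁺] + K1K2/[H⁺]²) = 1/(1 + 10^+2.43 + 10^+1.76) = 0.003052
DIC = [CO2*]/α₀ = 1.980×10^-5 / 0.003052 = 6.490 mmol/kg
[CO3²⁻] = α₂·DIC; α₂ = 0.1756, so [CO3²⁻] = 0.1756 × 6.490 = 1.14 mmol/kg

[CO3²⁻] = 1.14 mmol/kg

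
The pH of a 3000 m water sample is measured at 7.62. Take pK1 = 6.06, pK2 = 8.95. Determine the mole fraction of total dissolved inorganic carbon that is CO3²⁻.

α₂ = 0.0435

α₂ = 1 / (1 + [H⁺]/K2 + [H⁺]²/(K1K2)) = 1 / (1 + 10^+1.33 + 10^-0.23)
   = 1 / (1 + 21.380 + 0.58884) = 1/22.968 = 0.04354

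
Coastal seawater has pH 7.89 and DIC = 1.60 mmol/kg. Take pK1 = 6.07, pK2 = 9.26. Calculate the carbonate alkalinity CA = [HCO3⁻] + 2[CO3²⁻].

CA = [HCO3⁻] + 2[CO3²⁻] = (α₁ + 2α₂)·DIC
At pH 7.89: [H⁺]/K1 = 10^-1.82 = 0.015136, K2/[H⁺] = 10^-1.37 = 0.042658
α₁ = 1/(1 + 0.015136 + 0.042658) = 1/1.0578 = 0.9454; α₂ = α₁·K2/[H⁺] = 0.04033
α₁ + 2α₂ = 1.0260
CA = 1.0260 × 1.60 = 1.64 mmol/kg

CA = 1.64 mmol/kg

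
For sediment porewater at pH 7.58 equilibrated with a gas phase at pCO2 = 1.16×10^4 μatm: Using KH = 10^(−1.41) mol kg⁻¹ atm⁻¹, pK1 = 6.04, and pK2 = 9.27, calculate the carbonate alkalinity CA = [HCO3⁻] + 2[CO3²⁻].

CA = 16.3 mmol/kg

[CO2*] = KH · pCO2 = 10^(−1.41) × 1.16×10^4×10^-6 = 4.513×10^-4 mol/kg
α₀ = 1/(1 + K1/[H⁺] + K1K2/[H⁺]²) = 1/(1 + 10^+1.54 + 10^-0.15) = 0.02749
DIC = [CO2*]/α₀ = 4.513×10^-4 / 0.02749 = 16.42 mmol/kg
CA = (α₁ + 2α₂)·DIC = (0.9531 + 2×0.01946) × 16.42 = 16.3 mmol/kg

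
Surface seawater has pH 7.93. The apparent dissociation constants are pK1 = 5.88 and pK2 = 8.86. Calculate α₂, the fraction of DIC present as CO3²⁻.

α₂ = 0.104

α₂ = 1 / (1 + [H⁺]/K2 + [H⁺]²/(K1K2)) = 1 / (1 + 10^+0.93 + 10^-1.12)
   = 1 / (1 + 8.5114 + 0.075858) = 1/9.5872 = 0.1043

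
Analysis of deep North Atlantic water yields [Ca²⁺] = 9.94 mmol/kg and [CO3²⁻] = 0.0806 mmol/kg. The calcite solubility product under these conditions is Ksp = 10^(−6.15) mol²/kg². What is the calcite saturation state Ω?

Ksp = 10^(−6.15) = 7.079×10^-7
Ω = [Ca²⁺][CO3²⁻]/Ksp = (9.94×10^-3)(0.0806×10^-3) / 7.079×10^-7 = 1.13

Ω = 1.13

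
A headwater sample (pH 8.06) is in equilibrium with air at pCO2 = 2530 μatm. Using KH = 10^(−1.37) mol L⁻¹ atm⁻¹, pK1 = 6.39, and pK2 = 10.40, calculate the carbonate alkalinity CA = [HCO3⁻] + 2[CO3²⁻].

[CO2*] = KH · pCO2 = 10^(−1.37) × 2530×10^-6 = 1.079×10^-4 mol/L
α₀ = 1/(1 + K1/[H⁺] + K1K2/[H⁺]²) = 1/(1 + 10^+1.67 + 10^-0.67) = 0.02084
DIC = [CO2*]/α₀ = 1.079×10^-4 / 0.02084 = 5.179 mmol/L
CA = (α₁ + 2α₂)·DIC = (0.9747 + 2×0.004455) × 5.179 = 5.09 mmol/L

CA = 5.09 mmol/L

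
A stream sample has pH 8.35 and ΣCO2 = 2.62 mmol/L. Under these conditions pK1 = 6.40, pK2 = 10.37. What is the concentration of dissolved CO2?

α₀ = 1 / (1 + K1/[H⁺] + K1K2/[H⁺]²) = 1 / (1 + 10^+1.95 + 10^-0.07)
   = 1 / (1 + 89.125 + 0.85114) = 1/90.976 = 0.01099
[CO2*] = α₀ × DIC = 0.01099 × 2.62 = 0.0288 mmol/L

[CO2*] = 0.0288 mmol/L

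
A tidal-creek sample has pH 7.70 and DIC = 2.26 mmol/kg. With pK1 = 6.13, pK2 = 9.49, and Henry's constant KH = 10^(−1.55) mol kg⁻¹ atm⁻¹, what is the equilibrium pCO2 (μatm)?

pCO2 = 2070 μatm

α₀ = 1 / (1 + K1/[H⁺] + K1K2/[H⁺]²) = 1 / (1 + 10^+1.57 + 10^-0.22)
   = 1 / (1 + 37.154 + 0.60256) = 1/38.756 = 0.02580
[CO2*] = α₀ × DIC = 0.02580 × 2.26 = 0.05831 mmol/kg
pCO2 = [CO2*]/KH = 5.831×10^-5 / 2.818×10^-2 = 2070 μatm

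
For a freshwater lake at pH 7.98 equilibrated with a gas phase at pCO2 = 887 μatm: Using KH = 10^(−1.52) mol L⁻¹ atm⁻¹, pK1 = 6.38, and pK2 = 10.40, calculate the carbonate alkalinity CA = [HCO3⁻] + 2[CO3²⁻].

[CO2*] = KH · pCO2 = 10^(−1.52) × 887×10^-6 = 2.679×10^-5 mol/L
α₀ = 1/(1 + K1/[H⁺] + K1K2/[H⁺]²) = 1/(1 + 10^+1.60 + 10^-0.82) = 0.02441
DIC = [CO2*]/α₀ = 2.679×10^-5 / 0.02441 = 1.097 mmol/L
CA = (α₁ + 2α₂)·DIC = (0.9719 + 2×0.003695) × 1.097 = 1.07 mmol/L

CA = 1.07 mmol/L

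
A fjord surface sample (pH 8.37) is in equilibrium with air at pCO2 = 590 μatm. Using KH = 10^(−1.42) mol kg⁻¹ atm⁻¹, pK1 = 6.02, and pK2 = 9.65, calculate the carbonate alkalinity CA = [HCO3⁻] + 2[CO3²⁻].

[CO2*] = KH · pCO2 = 10^(−1.42) × 590×10^-6 = 2.243×10^-5 mol/kg
α₀ = 1/(1 + K1/[H⁺] + K1K2/[H⁺]²) = 1/(1 + 10^+2.35 + 10^+1.07) = 0.004226
DIC = [CO2*]/α₀ = 2.243×10^-5 / 0.004226 = 5.308 mmol/kg
CA = (α₁ + 2α₂)·DIC = (0.9461 + 2×0.04965) × 5.308 = 5.55 mmol/kg

CA = 5.55 mmol/kg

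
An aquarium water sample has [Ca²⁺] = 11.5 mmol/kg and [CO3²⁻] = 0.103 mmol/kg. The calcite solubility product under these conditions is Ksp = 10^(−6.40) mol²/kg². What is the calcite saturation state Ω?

Ω = 2.98

Ksp = 10^(−6.40) = 3.981×10^-7
Ω = [Ca²⁺][CO3²⁻]/Ksp = (11.5×10^-3)(0.103×10^-3) / 3.981×10^-7 = 2.98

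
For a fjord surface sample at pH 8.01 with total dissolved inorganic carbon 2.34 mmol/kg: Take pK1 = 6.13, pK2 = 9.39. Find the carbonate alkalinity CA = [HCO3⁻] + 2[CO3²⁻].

CA = [HCO3⁻] + 2[CO3²⁻] = (α₁ + 2α₂)·DIC
At pH 8.01: [H⁺]/K1 = 10^-1.88 = 0.013183, K2/[H⁺] = 10^-1.38 = 0.041687
α₁ = 1/(1 + 0.013183 + 0.041687) = 1/1.0549 = 0.9480; α₂ = α₁·K2/[H⁺] = 0.03952
α₁ + 2α₂ = 1.0270
CA = 1.0270 × 2.34 = 2.40 mmol/kg

CA = 2.40 mmol/kg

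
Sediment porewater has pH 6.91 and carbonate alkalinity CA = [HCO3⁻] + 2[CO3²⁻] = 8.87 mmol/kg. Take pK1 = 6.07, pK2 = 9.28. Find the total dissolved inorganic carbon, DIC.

CA = [HCO3⁻] + 2[CO3²⁻] = (α₁ + 2α₂)·DIC
At pH 6.91: [H⁺]/K1 = 10^-0.84 = 0.14454, K2/[H⁺] = 10^-2.37 = 0.0042658
α₁ = 1/(1 + 0.14454 + 0.0042658) = 1/1.1488 = 0.8705; α₂ = α₁·K2/[H⁺] = 0.003713
α₁ + 2α₂ = 0.8779
DIC = CA / (α₁ + 2α₂) = 8.87 / 0.8779 = 10.1 mmol/kg

DIC = 10.1 mmol/kg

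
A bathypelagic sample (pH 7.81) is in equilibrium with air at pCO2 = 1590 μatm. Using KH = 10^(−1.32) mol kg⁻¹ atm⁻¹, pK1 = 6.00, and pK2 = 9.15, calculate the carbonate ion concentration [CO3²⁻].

[CO3²⁻] = 0.225 mmol/kg

[CO2*] = KH · pCO2 = 10^(−1.32) × 1590×10^-6 = 7.610×10^-5 mol/kg
α₀ = 1/(1 + K1/[H⁺] + K1K2/[H⁺]²) = 1/(1 + 10^+1.81 + 10^+0.47) = 0.01459
DIC = [CO2*]/α₀ = 7.610×10^-5 / 0.01459 = 5.214 mmol/kg
[CO3²⁻] = α₂·DIC; α₂ = 0.04307, so [CO3²⁻] = 0.04307 × 5.214 = 0.225 mmol/kg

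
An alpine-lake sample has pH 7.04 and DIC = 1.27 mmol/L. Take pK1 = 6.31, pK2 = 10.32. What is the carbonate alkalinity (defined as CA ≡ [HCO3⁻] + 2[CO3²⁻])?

CA = [HCO3⁻] + 2[CO3²⁻] = (α₁ + 2α₂)·DIC
At pH 7.04: [H⁺]/K1 = 10^-0.73 = 0.18621, K2/[H⁺] = 10^-3.28 = 0.00052481
α₁ = 1/(1 + 0.18621 + 0.00052481) = 1/1.1867 = 0.8426; α₂ = α₁·K2/[H⁺] = 0.0004422
α₁ + 2α₂ = 0.8435
CA = 0.8435 × 1.27 = 1.07 mmol/L

CA = 1.07 mmol/L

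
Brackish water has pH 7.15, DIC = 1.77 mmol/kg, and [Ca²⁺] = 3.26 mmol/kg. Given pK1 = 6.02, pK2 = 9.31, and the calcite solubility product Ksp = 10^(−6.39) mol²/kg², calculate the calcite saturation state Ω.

Ω = 0.0906

α₂ = 1 / (1 + [H⁺]/K2 + [H⁺]²/(K1K2)) = 1 / (1 + 10^+2.16 + 10^+1.03)
   = 1 / (1 + 144.54 + 10.715) = 1/156.26 = 0.006400
[CO3²⁻] = α₂ × DIC = 0.006400 × 1.77 = 0.01133 mmol/kg = 11.33 μmol/kg
Ksp = 10^(−6.39) = 4.074×10^-7
Ω = [Ca²⁺][CO3²⁻]/Ksp = (3.26×10^-3)(1.133×10^-5) / 4.074×10^-7 = 0.0906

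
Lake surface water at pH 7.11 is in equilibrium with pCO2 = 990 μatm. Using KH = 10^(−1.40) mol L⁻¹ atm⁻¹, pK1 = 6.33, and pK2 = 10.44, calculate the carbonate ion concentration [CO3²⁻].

[CO3²⁻] = 0.111 μmol/L

[CO2*] = KH · pCO2 = 10^(−1.40) × 990×10^-6 = 3.941×10^-5 mol/L
α₀ = 1/(1 + K1/[H⁺] + K1K2/[H⁺]²) = 1/(1 + 10^+0.78 + 10^-2.55) = 0.1423
DIC = [CO2*]/α₀ = 3.941×10^-5 / 0.1423 = 0.2770 mmol/L
[CO3²⁻] = α₂·DIC; α₂ = 0.0004010, so [CO3²⁻] = 0.0004010 × 0.2770 = 0.000111 mmol/L = 0.111 μmol/L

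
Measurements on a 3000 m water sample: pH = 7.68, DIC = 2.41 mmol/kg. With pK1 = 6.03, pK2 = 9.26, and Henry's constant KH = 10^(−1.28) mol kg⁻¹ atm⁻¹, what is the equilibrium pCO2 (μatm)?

α₀ = 1 / (1 + K1/[H⁺] + K1K2/[H⁺]²) = 1 / (1 + 10^+1.65 + 10^+0.07)
   = 1 / (1 + 44.668 + 1.1749) = 1/46.843 = 0.02135
[CO2*] = α₀ × DIC = 0.02135 × 2.41 = 0.05145 mmol/kg
pCO2 = [CO2*]/KH = 5.145×10^-5 / 5.248×10^-2 = 980 μatm

pCO2 = 980 μatm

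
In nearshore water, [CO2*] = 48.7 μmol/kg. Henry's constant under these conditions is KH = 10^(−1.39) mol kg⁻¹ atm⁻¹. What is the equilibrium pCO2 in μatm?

KH = 10^(−1.39) = 4.074×10^-2 mol kg⁻¹ atm⁻¹
pCO2 = [CO2*]/KH = 48.7×10^-6 / 4.074×10^-2 = 1.20×10^-3 atm = 1200 μatm

pCO2 = 1200 μatm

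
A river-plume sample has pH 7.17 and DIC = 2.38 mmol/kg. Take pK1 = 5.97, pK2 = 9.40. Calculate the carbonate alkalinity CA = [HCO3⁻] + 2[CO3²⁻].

CA = 2.25 mmol/kg

CA = [HCO3⁻] + 2[CO3²⁻] = (α₁ + 2α₂)·DIC
At pH 7.17: [H⁺]/K1 = 10^-1.20 = 0.063096, K2/[H⁺] = 10^-2.23 = 0.0058884
α₁ = 1/(1 + 0.063096 + 0.0058884) = 1/1.0690 = 0.9355; α₂ = α₁·K2/[H⁺] = 0.005508
α₁ + 2α₂ = 0.9465
CA = 0.9465 × 2.38 = 2.25 mmol/kg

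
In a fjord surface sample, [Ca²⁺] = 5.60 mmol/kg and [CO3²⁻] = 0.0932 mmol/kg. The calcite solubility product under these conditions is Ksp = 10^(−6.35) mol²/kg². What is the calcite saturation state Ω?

Ksp = 10^(−6.35) = 4.467×10^-7
Ω = [Ca²⁺][CO3²⁻]/Ksp = (5.60×10^-3)(0.0932×10^-3) / 4.467×10^-7 = 1.17

Ω = 1.17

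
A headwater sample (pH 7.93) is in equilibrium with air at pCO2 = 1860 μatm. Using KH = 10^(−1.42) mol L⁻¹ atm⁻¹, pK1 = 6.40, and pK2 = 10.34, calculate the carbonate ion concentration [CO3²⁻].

[CO2*] = KH · pCO2 = 10^(−1.42) × 1860×10^-6 = 7.072×10^-5 mol/L
α₀ = 1/(1 + K1/[H⁺] + K1K2/[H⁺]²) = 1/(1 + 10^+1.53 + 10^-0.88) = 0.02856
DIC = [CO2*]/α₀ = 7.072×10^-5 / 0.02856 = 2.476 mmol/L
[CO3²⁻] = α₂·DIC; α₂ = 0.003765, so [CO3²⁻] = 0.003765 × 2.476 = 0.00932 mmol/L = 9.32 μmol/L

[CO3²⁻] = 9.32 μmol/L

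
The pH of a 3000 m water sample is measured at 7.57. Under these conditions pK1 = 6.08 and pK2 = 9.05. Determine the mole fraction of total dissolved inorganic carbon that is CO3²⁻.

α₂ = 0.0311

α₂ = 1 / (1 + [H⁺]/K2 + [H⁺]²/(K1K2)) = 1 / (1 + 10^+1.48 + 10^-0.01)
   = 1 / (1 + 30.200 + 0.97724) = 1/32.177 = 0.03108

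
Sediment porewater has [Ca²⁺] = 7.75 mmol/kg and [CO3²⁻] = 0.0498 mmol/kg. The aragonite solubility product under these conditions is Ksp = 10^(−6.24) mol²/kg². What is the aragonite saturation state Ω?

Ksp = 10^(−6.24) = 5.754×10^-7
Ω = [Ca²⁺][CO3²⁻]/Ksp = (7.75×10^-3)(0.0498×10^-3) / 5.754×10^-7 = 0.671

Ω = 0.671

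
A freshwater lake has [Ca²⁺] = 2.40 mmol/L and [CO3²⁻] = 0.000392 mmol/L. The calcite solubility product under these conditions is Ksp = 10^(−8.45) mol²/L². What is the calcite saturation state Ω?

Ksp = 10^(−8.45) = 3.548×10^-9
Ω = [Ca²⁺][CO3²⁻]/Ksp = (2.40×10^-3)(0.000392×10^-3) / 3.548×10^-9 = 0.265

Ω = 0.265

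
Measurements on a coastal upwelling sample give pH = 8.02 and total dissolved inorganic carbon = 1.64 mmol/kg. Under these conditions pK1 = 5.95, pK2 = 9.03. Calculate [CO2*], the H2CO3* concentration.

[CO2*] = 12.6 μmol/kg

α₀ = 1 / (1 + K1/[H⁺] + K1K2/[H⁺]²) = 1 / (1 + 10^+2.07 + 10^+1.06)
   = 1 / (1 + 117.49 + 11.482) = 1/129.97 = 0.007694
[CO2*] = α₀ × DIC = 0.007694 × 1.64 = 0.0126 mmol/kg = 12.6 μmol/kg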